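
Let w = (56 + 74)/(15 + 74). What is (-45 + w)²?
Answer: 15015625/7921 ≈ 1895.7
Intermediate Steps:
w = 130/89 ≈ 1.4607
(-45 + w)² = (-45 + 130/89)² = (-3875/89)² = 15015625/7921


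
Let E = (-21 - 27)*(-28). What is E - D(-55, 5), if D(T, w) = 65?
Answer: 1279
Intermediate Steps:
E = 1344 (E = -48*(-28) = 1344)
E - D(-55, 5) = 1344 - 1*65 = 1344 - 65 = 1279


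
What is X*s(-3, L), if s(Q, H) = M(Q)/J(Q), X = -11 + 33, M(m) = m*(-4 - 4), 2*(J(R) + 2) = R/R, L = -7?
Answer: -352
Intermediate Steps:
J(R) = -3/2 (J(R) = -2 + (R/R)/2 = -2 + (½)*1 = -2 + ½ = -3/2)
M(m) = -8*m (M(m) = m*(-8) = -8*m)
X = 22
s(Q, H) = 16*Q/3 (s(Q, H) = (-8*Q)/(-3/2) = -8*Q*(-⅔) = 16*Q/3)
X*s(-3, L) = 22*((16/3)*(-3)) = 22*(-16) = -352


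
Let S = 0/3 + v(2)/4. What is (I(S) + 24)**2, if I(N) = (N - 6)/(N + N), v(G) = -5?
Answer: 72361/100 ≈ 723.61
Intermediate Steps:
S = -5/4 (S = 0/3 - 5/4 = 0*(1/3) - 5*1/4 = 0 - 5/4 = -5/4 ≈ -1.2500)
I(N) = (-6 + N)/(2*N) (I(N) = (-6 + N)/((2*N)) = (-6 + N)*(1/(2*N)) = (-6 + N)/(2*N))
(I(S) + 24)**2 = ((-6 - 5/4)/(2*(-5/4)) + 24)**2 = ((1/2)*(-4/5)*(-29/4) + 24)**2 = (29/10 + 24)**2 = (269/10)**2 = 72361/100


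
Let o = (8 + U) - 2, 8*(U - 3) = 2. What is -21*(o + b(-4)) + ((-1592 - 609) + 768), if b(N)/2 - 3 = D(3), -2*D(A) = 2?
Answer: -6845/4 ≈ -1711.3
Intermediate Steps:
U = 13/4 (U = 3 + (1/8)*2 = 3 + 1/4 = 13/4 ≈ 3.2500)
D(A) = -1 (D(A) = -1/2*2 = -1)
b(N) = 4 (b(N) = 6 + 2*(-1) = 6 - 2 = 4)
o = 37/4 (o = (8 + 13/4) - 2 = 45/4 - 2 = 37/4 ≈ 9.2500)
-21*(o + b(-4)) + ((-1592 - 609) + 768) = -21*(37/4 + 4) + ((-1592 - 609) + 768) = -21*53/4 + (-2201 + 768) = -1113/4 - 1433 = -6845/4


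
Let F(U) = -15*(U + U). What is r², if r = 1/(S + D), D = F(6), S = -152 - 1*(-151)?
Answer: 1/32761 ≈ 3.0524e-5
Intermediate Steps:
S = -1 (S = -152 + 151 = -1)
F(U) = -30*U
D = -180 (D = -30*6 = -180)
r = -1/181 (r = 1/(-1 - 180) = 1/(-181) = -1/181 ≈ -0.0055249)
r² = (-1/181)² = 1/32761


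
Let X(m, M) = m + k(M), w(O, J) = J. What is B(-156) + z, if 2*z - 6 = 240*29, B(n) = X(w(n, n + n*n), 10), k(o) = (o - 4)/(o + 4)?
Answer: 193644/7 ≈ 27663.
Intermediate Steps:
k(o) = (-4 + o)/(4 + o)
X(m, M) = m + (-4 + M)/(4 + M)
B(n) = 3/7 + n + n**2 (B(n) = (-4 + 10 + (n + n*n)*(4 + 10))/(4 + 10) = (-4 + 10 + (n + n**2)*14)/14 = (-4 + 10 + (14*n + 14*n**2))/14 = (6 + 14*n + 14*n**2)/14 = 3/7 + n + n**2)
z = 3483 (z = 3 + (240*29)/2 = 3 + (1/2)*6960 = 3 + 3480 = 3483)
B(-156) + z = (3/7 - 156 + (-156)**2) + 3483 = (3/7 - 156 + 24336) + 3483 = 169263/7 + 3483 = 193644/7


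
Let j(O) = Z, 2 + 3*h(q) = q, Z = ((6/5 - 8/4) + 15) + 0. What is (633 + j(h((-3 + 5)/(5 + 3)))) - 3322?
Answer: -13374/5 ≈ -2674.8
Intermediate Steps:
Z = 71/5 (Z = ((6*(⅕) - 8*¼) + 15) + 0 = ((6/5 - 2) + 15) + 0 = (-⅘ + 15) + 0 = 71/5 + 0 = 71/5 ≈ 14.200)
h(q) = -⅔ + q/3
j(O) = 71/5
(633 + j(h((-3 + 5)/(5 + 3)))) - 3322 = (633 + 71/5) - 3322 = 3236/5 - 3322 = -13374/5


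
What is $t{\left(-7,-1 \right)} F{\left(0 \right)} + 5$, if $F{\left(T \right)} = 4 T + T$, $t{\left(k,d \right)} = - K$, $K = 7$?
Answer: $5$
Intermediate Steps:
$t{\left(k,d \right)} = -7$ ($t{\left(k,d \right)} = \left(-1\right) 7 = -7$)
$F{\left(T \right)} = 5 T$
$t{\left(-7,-1 \right)} F{\left(0 \right)} + 5 = - 7 \cdot 5 \cdot 0 + 5 = \left(-7\right) 0 + 5 = 0 + 5 = 5$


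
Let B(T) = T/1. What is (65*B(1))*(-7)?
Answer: -455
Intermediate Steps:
B(T) = T (B(T) = T*1 = T)
(65*B(1))*(-7) = (65*1)*(-7) = 65*(-7) = -455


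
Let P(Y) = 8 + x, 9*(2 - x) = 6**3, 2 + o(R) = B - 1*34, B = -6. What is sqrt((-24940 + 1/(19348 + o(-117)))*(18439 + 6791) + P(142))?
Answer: I*sqrt(1196581380742019)/1379 ≈ 25085.0*I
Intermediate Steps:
o(R) = -42 (o(R) = -2 + (-6 - 1*34) = -2 + (-6 - 34) = -2 - 40 = -42)
x = -22 (x = 2 - 1/9*6**3 = 2 - 1/9*216 = 2 - 24 = -22)
P(Y) = -14 (P(Y) = 8 - 22 = -14)
sqrt((-24940 + 1/(19348 + o(-117)))*(18439 + 6791) + P(142)) = sqrt((-24940 + 1/(19348 - 42))*(18439 + 6791) - 14) = sqrt((-24940 + 1/19306)*25230 - 14) = sqrt(-481491639/19306*25230 - 14) = sqrt(-6074017025985/9653 - 14) = sqrt(-6074017161127/9653) = I*sqrt(1196581380742019)/1379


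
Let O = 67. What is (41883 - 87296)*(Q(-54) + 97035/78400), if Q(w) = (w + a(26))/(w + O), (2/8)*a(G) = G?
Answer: -47061083183/203840 ≈ -2.3087e+5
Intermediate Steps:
a(G) = 4*G
Q(w) = (104 + w)/(67 + w) (Q(w) = (w + 4*26)/(w + 67) = (w + 104)/(67 + w) = (104 + w)/(67 + w))
(41883 - 87296)*(Q(-54) + 97035/78400) = (41883 - 87296)*((104 - 54)/(67 - 54) + 97035/78400) = -45413*(50/13 + 97035*(1/78400)) = -45413*((1/13)*50 + 19407/15680) = -45413*(50/13 + 19407/15680) = -45413*1036291/203840 = -47061083183/203840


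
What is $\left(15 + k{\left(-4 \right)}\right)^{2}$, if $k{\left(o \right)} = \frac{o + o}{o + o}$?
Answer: $256$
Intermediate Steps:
$k{\left(o \right)} = 1$ ($k{\left(o \right)} = \frac{2 o}{2 o} = 2 o \frac{1}{2 o} = 1$)
$\left(15 + k{\left(-4 \right)}\right)^{2} = \left(15 + 1\right)^{2} = 16^{2} = 256$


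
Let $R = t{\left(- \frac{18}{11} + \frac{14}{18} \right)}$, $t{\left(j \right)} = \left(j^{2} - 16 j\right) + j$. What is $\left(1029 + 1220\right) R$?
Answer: $\frac{300129050}{9801} \approx 30622.0$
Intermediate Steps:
$t{\left(j \right)} = j^{2} - 15 j$
$R = \frac{133450}{9801}$ ($R = \left(- \frac{18}{11} + \frac{14}{18}\right) \left(-15 + \left(- \frac{18}{11} + \frac{14}{18}\right)\right) = \left(\left(-18\right) \frac{1}{11} + 14 \cdot \frac{1}{18}\right) \left(-15 + \left(\left(-18\right) \frac{1}{11} + 14 \cdot \frac{1}{18}\right)\right) = \left(- \frac{18}{11} + \frac{7}{9}\right) \left(-15 + \left(- \frac{18}{11} + \frac{7}{9}\right)\right) = - \frac{85 \left(-15 - \frac{85}{99}\right)}{99} = \left(- \frac{85}{99}\right) \left(- \frac{1570}{99}\right) = \frac{133450}{9801} \approx 13.616$)
$\left(1029 + 1220\right) R = \left(1029 + 1220\right) \frac{133450}{9801} = 2249 \cdot \frac{133450}{9801} = \frac{300129050}{9801}$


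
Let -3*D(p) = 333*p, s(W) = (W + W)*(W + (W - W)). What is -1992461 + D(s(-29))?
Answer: -2179163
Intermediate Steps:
s(W) = 2*W² (s(W) = (2*W)*(W + 0) = (2*W)*W = 2*W²)
D(p) = -111*p
-1992461 + D(s(-29)) = -1992461 - 222*(-29)² = -1992461 - 222*841 = -1992461 - 111*1682 = -1992461 - 186702 = -2179163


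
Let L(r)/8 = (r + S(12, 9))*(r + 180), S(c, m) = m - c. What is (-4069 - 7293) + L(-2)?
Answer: -18482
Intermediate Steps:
L(r) = 8*(-3 + r)*(180 + r) (L(r) = 8*((r + (9 - 1*12))*(r + 180)) = 8*((r + (9 - 12))*(180 + r)) = 8*((r - 3)*(180 + r)) = 8*((-3 + r)*(180 + r)) = 8*(-3 + r)*(180 + r))
(-4069 - 7293) + L(-2) = (-4069 - 7293) + (-4320 + 8*(-2)**2 + 1416*(-2)) = -11362 + (-4320 + 8*4 - 2832) = -11362 + (-4320 + 32 - 2832) = -11362 - 7120 = -18482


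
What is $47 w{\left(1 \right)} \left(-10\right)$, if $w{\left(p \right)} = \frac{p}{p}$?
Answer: $-470$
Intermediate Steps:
$w{\left(p \right)} = 1$
$47 w{\left(1 \right)} \left(-10\right) = 47 \cdot 1 \left(-10\right) = 47 \left(-10\right) = -470$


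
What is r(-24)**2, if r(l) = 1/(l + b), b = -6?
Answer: 1/900 ≈ 0.0011111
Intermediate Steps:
r(l) = 1/(-6 + l) (r(l) = 1/(l - 6) = 1/(-6 + l))
r(-24)**2 = (1/(-6 - 24))**2 = (1/(-30))**2 = (-1/30)**2 = 1/900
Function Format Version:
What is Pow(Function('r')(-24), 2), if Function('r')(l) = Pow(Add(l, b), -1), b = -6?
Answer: Rational(1, 900) ≈ 0.0011111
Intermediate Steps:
Function('r')(l) = Pow(Add(-6, l), -1) (Function('r')(l) = Pow(Add(l, -6), -1) = Pow(Add(-6, l), -1))
Pow(Function('r')(-24), 2) = Pow(Pow(Add(-6, -24), -1), 2) = Pow(Pow(-30, -1), 2) = Pow(Rational(-1, 30), 2) = Rational(1, 900)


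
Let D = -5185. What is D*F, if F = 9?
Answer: -46665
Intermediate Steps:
D*F = -5185*9 = -46665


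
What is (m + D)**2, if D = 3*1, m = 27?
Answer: 900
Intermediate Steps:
D = 3
(m + D)**2 = (27 + 3)**2 = 30**2 = 900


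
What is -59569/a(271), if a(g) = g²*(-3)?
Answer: 59569/220323 ≈ 0.27037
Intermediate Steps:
a(g) = -3*g²
-59569/a(271) = -59569/((-3*271²)) = -59569/((-3*73441)) = -59569/(-220323) = -59569*(-1/220323) = 59569/220323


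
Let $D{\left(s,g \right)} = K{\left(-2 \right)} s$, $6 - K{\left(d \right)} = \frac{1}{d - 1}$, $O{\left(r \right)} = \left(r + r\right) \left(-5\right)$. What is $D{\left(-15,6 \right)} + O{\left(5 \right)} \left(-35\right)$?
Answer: $1655$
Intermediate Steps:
$O{\left(r \right)} = - 10 r$ ($O{\left(r \right)} = 2 r \left(-5\right) = - 10 r$)
$K{\left(d \right)} = 6 - \frac{1}{-1 + d}$ ($K{\left(d \right)} = 6 - \frac{1}{d - 1} = 6 - \frac{1}{-1 + d}$)
$D{\left(s,g \right)} = \frac{19 s}{3}$ ($D{\left(s,g \right)} = \frac{-7 + 6 \left(-2\right)}{-1 - 2} s = \frac{-7 - 12}{-3} s = \left(- \frac{1}{3}\right) \left(-19\right) s = \frac{19 s}{3}$)
$D{\left(-15,6 \right)} + O{\left(5 \right)} \left(-35\right) = \frac{19}{3} \left(-15\right) + \left(-10\right) 5 \left(-35\right) = -95 - -1750 = -95 + 1750 = 1655$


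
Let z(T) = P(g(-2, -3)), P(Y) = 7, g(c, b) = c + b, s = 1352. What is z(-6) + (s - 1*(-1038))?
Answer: 2397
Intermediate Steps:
g(c, b) = b + c
z(T) = 7
z(-6) + (s - 1*(-1038)) = 7 + (1352 - 1*(-1038)) = 7 + (1352 + 1038) = 7 + 2390 = 2397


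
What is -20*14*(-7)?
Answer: 1960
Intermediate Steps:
-20*14*(-7) = -280*(-7) = 1960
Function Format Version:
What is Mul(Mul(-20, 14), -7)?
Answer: 1960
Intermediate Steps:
Mul(Mul(-20, 14), -7) = Mul(-280, -7) = 1960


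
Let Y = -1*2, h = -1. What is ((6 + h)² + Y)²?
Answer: 529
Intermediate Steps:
Y = -2
((6 + h)² + Y)² = ((6 - 1)² - 2)² = (5² - 2)² = (25 - 2)² = 23² = 529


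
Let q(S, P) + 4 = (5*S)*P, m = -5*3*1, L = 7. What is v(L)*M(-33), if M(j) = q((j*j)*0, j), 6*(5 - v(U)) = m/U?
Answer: -150/7 ≈ -21.429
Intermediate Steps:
m = -15 (m = -15*1 = -15)
q(S, P) = -4 + 5*P*S (q(S, P) = -4 + (5*S)*P = -4 + 5*P*S)
v(U) = 5 + 5/(2*U) (v(U) = 5 - (-5)/(2*U) = 5 + 5/(2*U))
M(j) = -4 (M(j) = -4 + 5*j*((j*j)*0) = -4 + 5*j*(j²*0) = -4 + 5*j*0 = -4 + 0 = -4)
v(L)*M(-33) = (5 + (5/2)/7)*(-4) = (5 + (5/2)*(⅐))*(-4) = (5 + 5/14)*(-4) = (75/14)*(-4) = -150/7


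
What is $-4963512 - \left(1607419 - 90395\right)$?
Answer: $-6480536$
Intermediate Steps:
$-4963512 - \left(1607419 - 90395\right) = -4963512 - 1517024 = -6480536$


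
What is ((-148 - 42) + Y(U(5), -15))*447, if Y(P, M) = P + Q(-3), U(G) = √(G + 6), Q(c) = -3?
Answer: -86271 + 447*√11 ≈ -84789.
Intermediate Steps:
U(G) = √(6 + G)
Y(P, M) = -3 + P (Y(P, M) = P - 3 = -3 + P)
((-148 - 42) + Y(U(5), -15))*447 = ((-148 - 42) + (-3 + √(6 + 5)))*447 = (-190 + (-3 + √11))*447 = (-193 + √11)*447 = -86271 + 447*√11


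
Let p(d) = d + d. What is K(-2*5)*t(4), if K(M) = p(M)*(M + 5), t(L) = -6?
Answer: -600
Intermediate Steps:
p(d) = 2*d
K(M) = 2*M*(5 + M) (K(M) = (2*M)*(M + 5) = (2*M)*(5 + M) = 2*M*(5 + M))
K(-2*5)*t(4) = (2*(-2*5)*(5 - 2*5))*(-6) = (2*(-10)*(5 - 10))*(-6) = (2*(-10)*(-5))*(-6) = 100*(-6) = -600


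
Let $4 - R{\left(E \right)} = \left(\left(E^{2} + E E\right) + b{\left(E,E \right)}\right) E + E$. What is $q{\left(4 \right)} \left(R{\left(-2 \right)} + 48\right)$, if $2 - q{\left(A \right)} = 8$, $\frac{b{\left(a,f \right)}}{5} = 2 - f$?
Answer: $-660$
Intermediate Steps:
$b{\left(a,f \right)} = 10 - 5 f$ ($b{\left(a,f \right)} = 5 \left(2 - f\right) = 10 - 5 f$)
$q{\left(A \right)} = -6$ ($q{\left(A \right)} = 2 - 8 = -6$)
$R{\left(E \right)} = 4 - E - E \left(10 - 5 E + 2 E^{2}\right)$ ($R{\left(E \right)} = 4 - \left(\left(\left(E^{2} + E E\right) - \left(-10 + 5 E\right)\right) E + E\right) = 4 - \left(\left(\left(E^{2} + E^{2}\right) - \left(-10 + 5 E\right)\right) E + E\right) = 4 - \left(\left(2 E^{2} - \left(-10 + 5 E\right)\right) E + E\right) = 4 - \left(\left(10 - 5 E + 2 E^{2}\right) E + E\right) = 4 - \left(E \left(10 - 5 E + 2 E^{2}\right) + E\right) = 4 - \left(E + E \left(10 - 5 E + 2 E^{2}\right)\right) = 4 - E - E \left(10 - 5 E + 2 E^{2}\right)$)
$q{\left(4 \right)} \left(R{\left(-2 \right)} + 48\right) = - 6 \left(\left(4 - -2 - 2 \left(-2\right)^{3} + 5 \left(-2\right) \left(-2 - 2\right)\right) + 48\right) = - 6 \left(\left(4 + 2 - -16 + 5 \left(-2\right) \left(-4\right)\right) + 48\right) = - 6 \left(\left(4 + 2 + 16 + 40\right) + 48\right) = - 6 \left(62 + 48\right) = \left(-6\right) 110 = -660$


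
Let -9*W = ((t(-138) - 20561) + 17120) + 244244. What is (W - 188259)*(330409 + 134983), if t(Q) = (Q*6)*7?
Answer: -897898470496/9 ≈ -9.9767e+10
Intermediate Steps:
t(Q) = 42*Q (t(Q) = (6*Q)*7 = 42*Q)
W = -235007/9 (W = -(((42*(-138) - 20561) + 17120) + 244244)/9 = -(((-5796 - 20561) + 17120) + 244244)/9 = -((-26357 + 17120) + 244244)/9 = -(-9237 + 244244)/9 = -⅑*235007 = -235007/9 ≈ -26112.)
(W - 188259)*(330409 + 134983) = (-235007/9 - 188259)*(330409 + 134983) = -1929338/9*465392 = -897898470496/9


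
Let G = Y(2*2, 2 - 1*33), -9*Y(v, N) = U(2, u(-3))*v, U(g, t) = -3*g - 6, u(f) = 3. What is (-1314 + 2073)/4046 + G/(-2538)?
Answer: 2857145/15403122 ≈ 0.18549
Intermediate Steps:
U(g, t) = -6 - 3*g
Y(v, N) = 4*v/3 (Y(v, N) = -(-6 - 3*2)*v/9 = -(-6 - 6)*v/9 = -(-4)*v/3 = 4*v/3)
G = 16/3 (G = 4*(2*2)/3 = (4/3)*4 = 16/3 ≈ 5.3333)
(-1314 + 2073)/4046 + G/(-2538) = (-1314 + 2073)/4046 + (16/3)/(-2538) = 759*(1/4046) + (16/3)*(-1/2538) = 759/4046 - 8/3807 = 2857145/15403122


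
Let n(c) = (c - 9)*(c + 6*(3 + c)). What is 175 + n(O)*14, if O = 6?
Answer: -2345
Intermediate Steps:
n(c) = (-9 + c)*(18 + 7*c) (n(c) = (-9 + c)*(c + (18 + 6*c)) = (-9 + c)*(18 + 7*c))
175 + n(O)*14 = 175 + (-162 - 45*6 + 7*6²)*14 = 175 + (-162 - 270 + 7*36)*14 = 175 + (-162 - 270 + 252)*14 = 175 - 180*14 = 175 - 2520 = -2345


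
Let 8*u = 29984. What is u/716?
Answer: 937/179 ≈ 5.2346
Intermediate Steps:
u = 3748 (u = (⅛)*29984 = 3748)
u/716 = 3748/716 = 3748*(1/716) = 937/179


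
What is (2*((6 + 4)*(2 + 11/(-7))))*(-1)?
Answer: -60/7 ≈ -8.5714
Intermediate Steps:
(2*((6 + 4)*(2 + 11/(-7))))*(-1) = (2*(10*(2 + 11*(-1/7))))*(-1) = (2*(10*(2 - 11/7)))*(-1) = (2*(10*(3/7)))*(-1) = (2*(30/7))*(-1) = (60/7)*(-1) = -60/7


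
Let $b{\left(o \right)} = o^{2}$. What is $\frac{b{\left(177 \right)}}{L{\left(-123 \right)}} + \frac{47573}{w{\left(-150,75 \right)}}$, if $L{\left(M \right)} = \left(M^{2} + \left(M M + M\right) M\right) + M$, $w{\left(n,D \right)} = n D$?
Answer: $- \frac{14574310781}{3432622500} \approx -4.2458$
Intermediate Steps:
$w{\left(n,D \right)} = D n$
$L{\left(M \right)} = M + M^{2} + M \left(M + M^{2}\right)$ ($L{\left(M \right)} = \left(M^{2} + \left(M^{2} + M\right) M\right) + M = \left(M^{2} + \left(M + M^{2}\right) M\right) + M = \left(M^{2} + M \left(M + M^{2}\right)\right) + M = M + M^{2} + M \left(M + M^{2}\right)$)
$\frac{b{\left(177 \right)}}{L{\left(-123 \right)}} + \frac{47573}{w{\left(-150,75 \right)}} = \frac{177^{2}}{\left(-123\right) \left(1 + \left(-123\right)^{2} + 2 \left(-123\right)\right)} + \frac{47573}{75 \left(-150\right)} = \frac{31329}{\left(-123\right) \left(1 + 15129 - 246\right)} + \frac{47573}{-11250} = \frac{31329}{\left(-123\right) 14884} + 47573 \left(- \frac{1}{11250}\right) = \frac{31329}{-1830732} - \frac{47573}{11250} = 31329 \left(- \frac{1}{1830732}\right) - \frac{47573}{11250} = - \frac{10443}{610244} - \frac{47573}{11250} = - \frac{14574310781}{3432622500}$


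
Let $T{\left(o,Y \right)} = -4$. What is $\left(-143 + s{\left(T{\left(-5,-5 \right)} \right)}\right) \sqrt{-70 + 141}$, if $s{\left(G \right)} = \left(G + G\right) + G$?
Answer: $- 155 \sqrt{71} \approx -1306.1$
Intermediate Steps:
$s{\left(G \right)} = 3 G$ ($s{\left(G \right)} = 2 G + G = 3 G$)
$\left(-143 + s{\left(T{\left(-5,-5 \right)} \right)}\right) \sqrt{-70 + 141} = \left(-143 + 3 \left(-4\right)\right) \sqrt{-70 + 141} = \left(-143 - 12\right) \sqrt{71} = - 155 \sqrt{71}$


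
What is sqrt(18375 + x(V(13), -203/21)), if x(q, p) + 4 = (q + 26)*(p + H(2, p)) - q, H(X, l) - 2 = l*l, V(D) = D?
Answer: sqrt(195330)/3 ≈ 147.32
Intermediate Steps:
H(X, l) = 2 + l**2 (H(X, l) = 2 + l*l = 2 + l**2)
x(q, p) = -4 - q + (26 + q)*(2 + p + p**2) (x(q, p) = -4 + ((q + 26)*(p + (2 + p**2)) - q) = -4 + ((26 + q)*(2 + p + p**2) - q) = -4 + (-q + (26 + q)*(2 + p + p**2)) = -4 - q + (26 + q)*(2 + p + p**2))
sqrt(18375 + x(V(13), -203/21)) = sqrt(18375 + (48 + 13 + 26*(-203/21) + 26*(-203/21)**2 - 203/21*13 + 13*(-203/21)**2)) = sqrt(18375 + (48 + 13 + 26*(-203*1/21) + 26*(-203*1/21)**2 - 203*1/21*13 + 13*(-203*1/21)**2)) = sqrt(18375 + (48 + 13 + 26*(-29/3) + 26*(-29/3)**2 - 29/3*13 + 13*(-29/3)**2)) = sqrt(18375 + (48 + 13 - 754/3 + 26*(841/9) - 377/3 + 13*(841/9))) = sqrt(18375 + (48 + 13 - 754/3 + 21866/9 - 377/3 + 10933/9)) = sqrt(18375 + 9985/3) = sqrt(65110/3) = sqrt(195330)/3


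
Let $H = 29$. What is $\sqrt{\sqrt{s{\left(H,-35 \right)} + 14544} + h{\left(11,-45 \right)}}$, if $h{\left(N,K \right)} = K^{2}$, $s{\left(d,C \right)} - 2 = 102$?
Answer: $\sqrt{2025 + 2 \sqrt{3662}} \approx 46.325$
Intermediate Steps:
$s{\left(d,C \right)} = 104$ ($s{\left(d,C \right)} = 2 + 102 = 104$)
$\sqrt{\sqrt{s{\left(H,-35 \right)} + 14544} + h{\left(11,-45 \right)}} = \sqrt{\sqrt{104 + 14544} + \left(-45\right)^{2}} = \sqrt{\sqrt{14648} + 2025} = \sqrt{2 \sqrt{3662} + 2025} = \sqrt{2025 + 2 \sqrt{3662}}$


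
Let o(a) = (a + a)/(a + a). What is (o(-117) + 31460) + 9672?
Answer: 41133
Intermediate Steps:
o(a) = 1 (o(a) = (2*a)/((2*a)) = (2*a)*(1/(2*a)) = 1)
(o(-117) + 31460) + 9672 = (1 + 31460) + 9672 = 31461 + 9672 = 41133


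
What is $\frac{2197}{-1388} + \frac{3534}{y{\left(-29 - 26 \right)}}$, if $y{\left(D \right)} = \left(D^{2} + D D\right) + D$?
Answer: $- \frac{8265823}{8321060} \approx -0.99336$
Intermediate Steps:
$y{\left(D \right)} = D + 2 D^{2}$ ($y{\left(D \right)} = \left(D^{2} + D^{2}\right) + D = 2 D^{2} + D = D + 2 D^{2}$)
$\frac{2197}{-1388} + \frac{3534}{y{\left(-29 - 26 \right)}} = \frac{2197}{-1388} + \frac{3534}{\left(-29 - 26\right) \left(1 + 2 \left(-29 - 26\right)\right)} = 2197 \left(- \frac{1}{1388}\right) + \frac{3534}{\left(-55\right) \left(1 + 2 \left(-55\right)\right)} = - \frac{2197}{1388} + \frac{3534}{\left(-55\right) \left(1 - 110\right)} = - \frac{2197}{1388} + \frac{3534}{\left(-55\right) \left(-109\right)} = - \frac{2197}{1388} + \frac{3534}{5995} = - \frac{8265823}{8321060}$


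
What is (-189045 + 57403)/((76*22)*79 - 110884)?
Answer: -65821/10602 ≈ -6.2084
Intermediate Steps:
(-189045 + 57403)/((76*22)*79 - 110884) = -131642/(1672*79 - 110884) = -131642/(132088 - 110884) = -131642/21204 = -131642*1/21204 = -65821/10602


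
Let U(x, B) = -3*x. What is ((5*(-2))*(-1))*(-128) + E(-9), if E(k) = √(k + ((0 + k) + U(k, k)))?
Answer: -1277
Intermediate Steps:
E(k) = √(-k) (E(k) = √(k + ((0 + k) - 3*k)) = √(k + (k - 3*k)) = √(k - 2*k) = √(-k))
((5*(-2))*(-1))*(-128) + E(-9) = ((5*(-2))*(-1))*(-128) + √(-1*(-9)) = -10*(-1)*(-128) + √9 = 10*(-128) + 3 = -1280 + 3 = -1277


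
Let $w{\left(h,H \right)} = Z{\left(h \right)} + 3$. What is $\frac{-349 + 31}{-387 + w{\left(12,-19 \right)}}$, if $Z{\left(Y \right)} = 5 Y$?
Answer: $\frac{53}{54} \approx 0.98148$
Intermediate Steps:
$w{\left(h,H \right)} = 3 + 5 h$ ($w{\left(h,H \right)} = 5 h + 3 = 3 + 5 h$)
$\frac{-349 + 31}{-387 + w{\left(12,-19 \right)}} = \frac{-349 + 31}{-387 + \left(3 + 5 \cdot 12\right)} = - \frac{318}{-387 + \left(3 + 60\right)} = - \frac{318}{-387 + 63} = - \frac{318}{-324} = \left(-318\right) \left(- \frac{1}{324}\right) = \frac{53}{54}$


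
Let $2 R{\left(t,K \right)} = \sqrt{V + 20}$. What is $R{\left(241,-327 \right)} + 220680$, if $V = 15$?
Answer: $220680 + \frac{\sqrt{35}}{2} \approx 2.2068 \cdot 10^{5}$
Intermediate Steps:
$R{\left(t,K \right)} = \frac{\sqrt{35}}{2}$ ($R{\left(t,K \right)} = \frac{\sqrt{15 + 20}}{2} = \frac{\sqrt{35}}{2}$)
$R{\left(241,-327 \right)} + 220680 = \frac{\sqrt{35}}{2} + 220680 = 220680 + \frac{\sqrt{35}}{2}$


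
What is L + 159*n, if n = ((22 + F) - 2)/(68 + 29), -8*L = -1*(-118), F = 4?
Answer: 9541/388 ≈ 24.590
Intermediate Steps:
L = -59/4 (L = -(-1)*(-118)/8 = -⅛*118 = -59/4 ≈ -14.750)
n = 24/97 (n = ((22 + 4) - 2)/(68 + 29) = (26 - 2)/97 = 24*(1/97) = 24/97 ≈ 0.24742)
L + 159*n = -59/4 + 159*(24/97) = -59/4 + 3816/97 = 9541/388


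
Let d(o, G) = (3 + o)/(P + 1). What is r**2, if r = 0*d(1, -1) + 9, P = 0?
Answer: 81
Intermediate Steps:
d(o, G) = 3 + o (d(o, G) = (3 + o)/(0 + 1) = (3 + o)/1 = (3 + o)*1 = 3 + o)
r = 9 (r = 0*(3 + 1) + 9 = 0*4 + 9 = 0 + 9 = 9)
r**2 = 9**2 = 81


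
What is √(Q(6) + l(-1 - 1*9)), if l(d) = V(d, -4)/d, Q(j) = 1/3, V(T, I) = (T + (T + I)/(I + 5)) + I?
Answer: √705/15 ≈ 1.7701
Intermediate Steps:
V(T, I) = I + T + (I + T)/(5 + I) (V(T, I) = (T + (I + T)/(5 + I)) + I = I + T + (I + T)/(5 + I))
Q(j) = ⅓
l(d) = (-8 + 2*d)/d (l(d) = (((-4)² + 6*(-4) + 6*d - 4*d)/(5 - 4))/d = ((16 - 24 + 6*d - 4*d)/1)/d = (1*(-8 + 2*d))/d = (-8 + 2*d)/d)
√(Q(6) + l(-1 - 1*9)) = √(⅓ + (2 - 8/(-1 - 1*9))) = √(⅓ + (2 - 8/(-1 - 9))) = √(⅓ + (2 - 8/(-10))) = √(⅓ + (2 - 8*(-⅒))) = √(⅓ + (2 + ⅘)) = √(⅓ + 14/5) = √(47/15) = √705/15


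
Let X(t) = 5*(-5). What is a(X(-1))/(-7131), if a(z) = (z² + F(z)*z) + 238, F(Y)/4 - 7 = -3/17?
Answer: -3071/121227 ≈ -0.025333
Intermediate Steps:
F(Y) = 464/17 (F(Y) = 28 + 4*(-3/17) = 28 - 12/17 = 464/17)
X(t) = -25
a(z) = 238 + z² + 464*z/17 (a(z) = (z² + 464*z/17) + 238 = 238 + z² + 464*z/17)
a(X(-1))/(-7131) = (238 + (-25)² + (464/17)*(-25))/(-7131) = (238 + 625 - 11600/17)*(-1/7131) = (3071/17)*(-1/7131) = -3071/121227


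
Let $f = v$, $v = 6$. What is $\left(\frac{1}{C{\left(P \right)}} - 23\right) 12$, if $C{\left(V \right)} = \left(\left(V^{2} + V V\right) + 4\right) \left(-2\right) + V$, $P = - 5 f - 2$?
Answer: $- \frac{285387}{1034} \approx -276.0$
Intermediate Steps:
$f = 6$
$P = -32$ ($P = \left(-5\right) 6 - 2 = -30 - 2 = -32$)
$C{\left(V \right)} = -8 + V - 4 V^{2}$ ($C{\left(V \right)} = \left(\left(V^{2} + V^{2}\right) + 4\right) \left(-2\right) + V = \left(2 V^{2} + 4\right) \left(-2\right) + V = \left(4 + 2 V^{2}\right) \left(-2\right) + V = \left(-8 - 4 V^{2}\right) + V = -8 + V - 4 V^{2}$)
$\left(\frac{1}{C{\left(P \right)}} - 23\right) 12 = \left(\frac{1}{-8 - 32 - 4 \left(-32\right)^{2}} - 23\right) 12 = \left(\frac{1}{-8 - 32 - 4096} - 23\right) 12 = \left(\frac{1}{-4136} - 23\right) 12 = \left(- \frac{1}{4136} - 23\right) 12 = \left(- \frac{95129}{4136}\right) 12 = - \frac{285387}{1034}$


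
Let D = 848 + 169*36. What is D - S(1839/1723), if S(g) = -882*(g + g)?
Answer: 15187832/1723 ≈ 8814.8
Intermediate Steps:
D = 6932 (D = 848 + 6084 = 6932)
S(g) = -1764*g
D - S(1839/1723) = 6932 - (-1764)*1839/1723 = 6932 - 1*(-3243996/1723) = 6932 + 3243996/1723 = 15187832/1723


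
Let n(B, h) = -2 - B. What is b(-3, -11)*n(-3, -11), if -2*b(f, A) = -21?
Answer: 21/2 ≈ 10.500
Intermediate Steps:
b(f, A) = 21/2 (b(f, A) = -½*(-21) = 21/2)
b(-3, -11)*n(-3, -11) = 21*(-2 - 1*(-3))/2 = 21*(-2 + 3)/2 = (21/2)*1 = 21/2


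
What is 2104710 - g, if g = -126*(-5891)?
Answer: 1362444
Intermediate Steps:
g = 742266
2104710 - g = 2104710 - 1*742266 = 2104710 - 742266 = 1362444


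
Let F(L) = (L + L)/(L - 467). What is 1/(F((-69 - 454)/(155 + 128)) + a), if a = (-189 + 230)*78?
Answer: 66342/212162239 ≈ 0.00031269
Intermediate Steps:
a = 3198 (a = 41*78 = 3198)
F(L) = 2*L/(-467 + L) (F(L) = (2*L)/(-467 + L) = 2*L/(-467 + L))
1/(F((-69 - 454)/(155 + 128)) + a) = 1/(2*((-69 - 454)/(155 + 128))/(-467 + (-69 - 454)/(155 + 128)) + 3198) = 1/(2*(-523/283)/(-467 - 523/283) + 3198) = 1/(2*(-523/283)/(-132684/283) + 3198) = 1/(2*(-523/283)*(-283/132684) + 3198) = 1/(523/66342 + 3198) = 1/(212162239/66342) = 66342/212162239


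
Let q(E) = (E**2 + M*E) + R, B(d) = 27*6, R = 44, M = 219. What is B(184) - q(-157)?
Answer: 9852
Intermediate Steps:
B(d) = 162
q(E) = 44 + E**2 + 219*E (q(E) = (E**2 + 219*E) + 44 = 44 + E**2 + 219*E)
B(184) - q(-157) = 162 - (44 + (-157)**2 + 219*(-157)) = 162 - (44 + 24649 - 34383) = 162 - 1*(-9690) = 162 + 9690 = 9852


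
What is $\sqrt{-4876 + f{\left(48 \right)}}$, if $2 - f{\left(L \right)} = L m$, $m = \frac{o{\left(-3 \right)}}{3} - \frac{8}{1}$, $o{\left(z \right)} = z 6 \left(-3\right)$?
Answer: $i \sqrt{5354} \approx 73.171 i$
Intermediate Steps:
$o{\left(z \right)} = - 18 z$ ($o{\left(z \right)} = 6 z \left(-3\right) = - 18 z$)
$m = 10$ ($m = \frac{\left(-18\right) \left(-3\right)}{3} - \frac{8}{1} = 54 \cdot \frac{1}{3} - 8 = 18 - 8 = 10$)
$f{\left(L \right)} = 2 - 10 L$ ($f{\left(L \right)} = 2 - L 10 = 2 - 10 L$)
$\sqrt{-4876 + f{\left(48 \right)}} = \sqrt{-4876 + \left(2 - 480\right)} = \sqrt{-4876 - 478} = \sqrt{-5354} = i \sqrt{5354}$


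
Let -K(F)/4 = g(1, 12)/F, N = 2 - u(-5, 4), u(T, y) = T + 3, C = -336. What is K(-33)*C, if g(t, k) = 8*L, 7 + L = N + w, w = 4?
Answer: -3584/11 ≈ -325.82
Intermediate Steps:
u(T, y) = 3 + T
N = 4 (N = 2 - (3 - 5) = 2 - 1*(-2) = 2 + 2 = 4)
L = 1 (L = -7 + (4 + 4) = -7 + 8 = 1)
g(t, k) = 8 (g(t, k) = 8*1 = 8)
K(F) = -32/F
K(-33)*C = -32/(-33)*(-336) = -32*(-1/33)*(-336) = (32/33)*(-336) = -3584/11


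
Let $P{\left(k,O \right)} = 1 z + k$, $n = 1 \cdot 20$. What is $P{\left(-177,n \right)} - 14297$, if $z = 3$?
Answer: $-14471$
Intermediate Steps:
$n = 20$
$P{\left(k,O \right)} = 3 + k$ ($P{\left(k,O \right)} = 1 \cdot 3 + k = 3 + k$)
$P{\left(-177,n \right)} - 14297 = \left(3 - 177\right) - 14297 = -174 - 14297 = -14471$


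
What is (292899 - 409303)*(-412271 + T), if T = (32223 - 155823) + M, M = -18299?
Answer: 64507604680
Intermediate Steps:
T = -141899 (T = (32223 - 155823) - 18299 = -123600 - 18299 = -141899)
(292899 - 409303)*(-412271 + T) = (292899 - 409303)*(-412271 - 141899) = -116404*(-554170) = 64507604680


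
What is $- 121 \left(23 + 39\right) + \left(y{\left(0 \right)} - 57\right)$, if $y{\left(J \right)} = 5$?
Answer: $-7554$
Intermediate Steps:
$- 121 \left(23 + 39\right) + \left(y{\left(0 \right)} - 57\right) = - 121 \left(23 + 39\right) + \left(5 - 57\right) = \left(-121\right) 62 - 52 = -7502 - 52 = -7554$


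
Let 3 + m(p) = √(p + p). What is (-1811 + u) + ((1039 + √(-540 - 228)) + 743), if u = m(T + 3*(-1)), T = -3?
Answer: -32 + 18*I*√3 ≈ -32.0 + 31.177*I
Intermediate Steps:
m(p) = -3 + √2*√p (m(p) = -3 + √(p + p) = -3 + √(2*p) = -3 + √2*√p)
u = -3 + 2*I*√3 (u = -3 + √2*√(-3 + 3*(-1)) = -3 + √2*√(-3 - 3) = -3 + √2*√(-6) = -3 + √2*(I*√6) = -3 + 2*I*√3 ≈ -3.0 + 3.4641*I)
(-1811 + u) + ((1039 + √(-540 - 228)) + 743) = (-1811 + (-3 + 2*I*√3)) + ((1039 + √(-540 - 228)) + 743) = (-1814 + 2*I*√3) + ((1039 + √(-768)) + 743) = (-1814 + 2*I*√3) + ((1039 + 16*I*√3) + 743) = (-1814 + 2*I*√3) + (1782 + 16*I*√3) = -32 + 18*I*√3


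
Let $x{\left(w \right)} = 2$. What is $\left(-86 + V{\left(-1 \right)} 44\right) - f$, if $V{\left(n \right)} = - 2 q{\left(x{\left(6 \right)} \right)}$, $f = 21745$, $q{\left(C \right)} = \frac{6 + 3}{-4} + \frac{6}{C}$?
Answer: $-21897$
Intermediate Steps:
$q{\left(C \right)} = - \frac{9}{4} + \frac{6}{C}$ ($q{\left(C \right)} = 9 \left(- \frac{1}{4}\right) + \frac{6}{C} = - \frac{9}{4} + \frac{6}{C}$)
$V{\left(n \right)} = - \frac{3}{2}$ ($V{\left(n \right)} = - 2 \left(- \frac{9}{4} + \frac{6}{2}\right) = - 2 \left(- \frac{9}{4} + 6 \cdot \frac{1}{2}\right) = - 2 \left(- \frac{9}{4} + 3\right) = \left(-2\right) \frac{3}{4} = - \frac{3}{2}$)
$\left(-86 + V{\left(-1 \right)} 44\right) - f = \left(-86 - 66\right) - 21745 = -152 - 21745 = -21897$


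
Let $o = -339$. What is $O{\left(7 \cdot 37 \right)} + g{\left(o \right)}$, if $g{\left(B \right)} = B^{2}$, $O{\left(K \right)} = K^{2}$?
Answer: $182002$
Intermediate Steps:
$O{\left(7 \cdot 37 \right)} + g{\left(o \right)} = \left(7 \cdot 37\right)^{2} + \left(-339\right)^{2} = 259^{2} + 114921 = 67081 + 114921 = 182002$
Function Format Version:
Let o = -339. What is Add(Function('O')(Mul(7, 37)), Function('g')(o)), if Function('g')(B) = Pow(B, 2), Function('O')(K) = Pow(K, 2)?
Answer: 182002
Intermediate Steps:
Add(Function('O')(Mul(7, 37)), Function('g')(o)) = Add(Pow(Mul(7, 37), 2), Pow(-339, 2)) = Add(Pow(259, 2), 114921) = Add(67081, 114921) = 182002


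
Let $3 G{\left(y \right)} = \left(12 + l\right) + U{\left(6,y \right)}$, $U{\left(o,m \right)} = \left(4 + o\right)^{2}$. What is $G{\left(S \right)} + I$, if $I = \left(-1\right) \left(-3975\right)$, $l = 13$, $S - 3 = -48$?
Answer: $\frac{12050}{3} \approx 4016.7$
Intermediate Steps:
$S = -45$ ($S = 3 - 48 = -45$)
$G{\left(y \right)} = \frac{125}{3}$ ($G{\left(y \right)} = \frac{\left(12 + 13\right) + \left(4 + 6\right)^{2}}{3} = \frac{25 + 10^{2}}{3} = \frac{25 + 100}{3} = \frac{1}{3} \cdot 125 = \frac{125}{3}$)
$I = 3975$
$G{\left(S \right)} + I = \frac{125}{3} + 3975 = \frac{12050}{3}$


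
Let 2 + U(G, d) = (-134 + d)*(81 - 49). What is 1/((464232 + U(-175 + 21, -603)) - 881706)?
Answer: -1/441060 ≈ -2.2673e-6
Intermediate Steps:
U(G, d) = -4290 + 32*d (U(G, d) = -2 + (-134 + d)*(81 - 49) = -2 + (-134 + d)*32 = -2 + (-4288 + 32*d) = -4290 + 32*d)
1/((464232 + U(-175 + 21, -603)) - 881706) = 1/((464232 + (-4290 + 32*(-603))) - 881706) = 1/((464232 + (-4290 - 19296)) - 881706) = 1/((464232 - 23586) - 881706) = 1/(440646 - 881706) = 1/(-441060) = -1/441060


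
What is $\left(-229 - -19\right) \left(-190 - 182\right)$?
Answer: $78120$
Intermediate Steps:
$\left(-229 - -19\right) \left(-190 - 182\right) = \left(-229 + 19\right) \left(-372\right) = \left(-210\right) \left(-372\right) = 78120$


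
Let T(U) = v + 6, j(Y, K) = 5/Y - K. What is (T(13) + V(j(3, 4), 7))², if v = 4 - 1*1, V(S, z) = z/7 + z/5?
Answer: 3249/25 ≈ 129.96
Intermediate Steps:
j(Y, K) = -K + 5/Y
V(S, z) = 12*z/35 (V(S, z) = z*(⅐) + z*(⅕) = z/7 + z/5 = 12*z/35)
v = 3 (v = 4 - 1 = 3)
T(U) = 9 (T(U) = 3 + 6 = 9)
(T(13) + V(j(3, 4), 7))² = (9 + (12/35)*7)² = (9 + 12/5)² = (57/5)² = 3249/25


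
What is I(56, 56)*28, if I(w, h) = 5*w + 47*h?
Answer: 81536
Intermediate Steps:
I(56, 56)*28 = (5*56 + 47*56)*28 = (280 + 2632)*28 = 2912*28 = 81536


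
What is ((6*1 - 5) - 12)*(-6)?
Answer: 66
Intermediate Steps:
((6*1 - 5) - 12)*(-6) = ((6 - 5) - 12)*(-6) = (1 - 12)*(-6) = -11*(-6) = 66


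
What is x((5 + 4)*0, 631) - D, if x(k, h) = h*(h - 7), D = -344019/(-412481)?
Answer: 162411574845/412481 ≈ 3.9374e+5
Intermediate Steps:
D = 344019/412481 (D = -344019*(-1/412481) = 344019/412481 ≈ 0.83402)
x(k, h) = h*(-7 + h)
x((5 + 4)*0, 631) - D = 631*(-7 + 631) - 1*344019/412481 = 631*624 - 344019/412481 = 393744 - 344019/412481 = 162411574845/412481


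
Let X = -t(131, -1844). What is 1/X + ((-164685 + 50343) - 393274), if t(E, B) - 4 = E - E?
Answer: -2030465/4 ≈ -5.0762e+5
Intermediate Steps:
t(E, B) = 4 (t(E, B) = 4 + (E - E) = 4 + 0 = 4)
X = -4 (X = -1*4 = -4)
1/X + ((-164685 + 50343) - 393274) = 1/(-4) + ((-164685 + 50343) - 393274) = -1/4 + (-114342 - 393274) = -1/4 - 507616 = -2030465/4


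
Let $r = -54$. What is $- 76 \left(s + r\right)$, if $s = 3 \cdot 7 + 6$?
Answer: $2052$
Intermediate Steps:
$s = 27$ ($s = 21 + 6 = 27$)
$- 76 \left(s + r\right) = - 76 \left(27 - 54\right) = \left(-76\right) \left(-27\right) = 2052$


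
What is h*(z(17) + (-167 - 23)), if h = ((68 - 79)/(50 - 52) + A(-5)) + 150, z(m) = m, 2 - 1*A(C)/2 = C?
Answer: -58647/2 ≈ -29324.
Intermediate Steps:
A(C) = 4 - 2*C
h = 339/2 (h = ((68 - 79)/(50 - 52) + (4 - 2*(-5))) + 150 = (-11/(-2) + (4 + 10)) + 150 = (-11*(-½) + 14) + 150 = (11/2 + 14) + 150 = 39/2 + 150 = 339/2 ≈ 169.50)
h*(z(17) + (-167 - 23)) = 339*(17 + (-167 - 23))/2 = 339*(17 - 190)/2 = (339/2)*(-173) = -58647/2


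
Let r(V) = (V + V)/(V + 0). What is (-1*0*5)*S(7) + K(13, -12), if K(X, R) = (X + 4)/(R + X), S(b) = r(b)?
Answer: 17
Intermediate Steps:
r(V) = 2 (r(V) = (2*V)/V = 2)
S(b) = 2
K(X, R) = (4 + X)/(R + X)
(-1*0*5)*S(7) + K(13, -12) = (-1*0*5)*2 + (4 + 13)/(-12 + 13) = (0*5)*2 + 17/1 = 0*2 + 1*17 = 0 + 17 = 17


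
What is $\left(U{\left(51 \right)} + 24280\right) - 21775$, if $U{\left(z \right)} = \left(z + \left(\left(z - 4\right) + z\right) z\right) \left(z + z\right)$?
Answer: $517503$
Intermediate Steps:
$U{\left(z \right)} = 2 z \left(z + z \left(-4 + 2 z\right)\right)$ ($U{\left(z \right)} = \left(z + \left(\left(z - 4\right) + z\right) z\right) 2 z = \left(z + \left(\left(-4 + z\right) + z\right) z\right) 2 z = \left(z + \left(-4 + 2 z\right) z\right) 2 z = \left(z + z \left(-4 + 2 z\right)\right) 2 z = 2 z \left(z + z \left(-4 + 2 z\right)\right)$)
$\left(U{\left(51 \right)} + 24280\right) - 21775 = \left(51^{2} \left(-6 + 4 \cdot 51\right) + 24280\right) - 21775 = \left(2601 \left(-6 + 204\right) + 24280\right) - 21775 = \left(2601 \cdot 198 + 24280\right) - 21775 = \left(514998 + 24280\right) - 21775 = 539278 - 21775 = 517503$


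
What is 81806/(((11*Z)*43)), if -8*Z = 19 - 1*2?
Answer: -654448/8041 ≈ -81.389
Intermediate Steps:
Z = -17/8 (Z = -(19 - 1*2)/8 = -(19 - 2)/8 = -⅛*17 = -17/8 ≈ -2.1250)
81806/(((11*Z)*43)) = 81806/(((11*(-17/8))*43)) = 81806/((-187/8*43)) = 81806/(-8041/8) = 81806*(-8/8041) = -654448/8041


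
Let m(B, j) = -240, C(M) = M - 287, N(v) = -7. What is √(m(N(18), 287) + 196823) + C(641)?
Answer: 354 + √196583 ≈ 797.38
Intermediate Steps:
C(M) = -287 + M
√(m(N(18), 287) + 196823) + C(641) = √(-240 + 196823) + (-287 + 641) = √196583 + 354 = 354 + √196583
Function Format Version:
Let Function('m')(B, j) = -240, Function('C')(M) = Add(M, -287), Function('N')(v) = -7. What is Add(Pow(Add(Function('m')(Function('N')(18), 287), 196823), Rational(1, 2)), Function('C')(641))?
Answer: Add(354, Pow(196583, Rational(1, 2))) ≈ 797.38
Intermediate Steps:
Function('C')(M) = Add(-287, M)
Add(Pow(Add(Function('m')(Function('N')(18), 287), 196823), Rational(1, 2)), Function('C')(641)) = Add(Pow(Add(-240, 196823), Rational(1, 2)), Add(-287, 641)) = Add(Pow(196583, Rational(1, 2)), 354) = Add(354, Pow(196583, Rational(1, 2)))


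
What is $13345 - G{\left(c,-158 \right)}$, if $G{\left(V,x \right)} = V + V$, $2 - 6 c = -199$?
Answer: $13278$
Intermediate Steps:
$c = \frac{67}{2}$ ($c = \frac{1}{3} - - \frac{199}{6} = \frac{1}{3} + \frac{199}{6} = \frac{67}{2} \approx 33.5$)
$G{\left(V,x \right)} = 2 V$
$13345 - G{\left(c,-158 \right)} = 13345 - 2 \cdot \frac{67}{2} = 13345 - 67 = 13278$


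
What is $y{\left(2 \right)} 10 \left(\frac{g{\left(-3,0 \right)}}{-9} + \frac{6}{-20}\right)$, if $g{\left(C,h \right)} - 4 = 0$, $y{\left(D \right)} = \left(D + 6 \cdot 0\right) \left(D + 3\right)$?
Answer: $- \frac{670}{9} \approx -74.444$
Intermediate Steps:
$y{\left(D \right)} = D \left(3 + D\right)$ ($y{\left(D \right)} = \left(D + 0\right) \left(3 + D\right) = D \left(3 + D\right)$)
$g{\left(C,h \right)} = 4$ ($g{\left(C,h \right)} = 4 + 0 = 4$)
$y{\left(2 \right)} 10 \left(\frac{g{\left(-3,0 \right)}}{-9} + \frac{6}{-20}\right) = 2 \left(3 + 2\right) 10 \left(\frac{4}{-9} + \frac{6}{-20}\right) = 2 \cdot 5 \cdot 10 \left(4 \left(- \frac{1}{9}\right) + 6 \left(- \frac{1}{20}\right)\right) = 10 \cdot 10 \left(- \frac{4}{9} - \frac{3}{10}\right) = 100 \left(- \frac{67}{90}\right) = - \frac{670}{9}$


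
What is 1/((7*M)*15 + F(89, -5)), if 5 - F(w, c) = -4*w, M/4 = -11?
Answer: -1/4259 ≈ -0.00023480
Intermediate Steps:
M = -44 (M = 4*(-11) = -44)
F(w, c) = 5 + 4*w (F(w, c) = 5 - (-4)*w = 5 + 4*w)
1/((7*M)*15 + F(89, -5)) = 1/((7*(-44))*15 + (5 + 4*89)) = 1/(-308*15 + (5 + 356)) = 1/(-4620 + 361) = 1/(-4259) = -1/4259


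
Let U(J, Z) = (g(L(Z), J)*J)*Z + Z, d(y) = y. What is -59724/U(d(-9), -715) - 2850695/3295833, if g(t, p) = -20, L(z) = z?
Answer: -172082363333/426530227695 ≈ -0.40345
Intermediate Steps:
U(J, Z) = Z - 20*J*Z (U(J, Z) = (-20*J)*Z + Z = -20*J*Z + Z = Z - 20*J*Z)
-59724/U(d(-9), -715) - 2850695/3295833 = -59724*(-1/(715*(1 - 20*(-9)))) - 2850695/3295833 = -59724*(-1/(715*(1 + 180))) - 2850695*1/3295833 = -59724/((-715*181)) - 2850695/3295833 = -59724/(-129415) - 2850695/3295833 = -59724*(-1/129415) - 2850695/3295833 = 59724/129415 - 2850695/3295833 = -172082363333/426530227695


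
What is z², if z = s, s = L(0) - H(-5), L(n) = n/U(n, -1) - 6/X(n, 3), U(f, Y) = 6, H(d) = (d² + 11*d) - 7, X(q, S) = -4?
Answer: 5929/4 ≈ 1482.3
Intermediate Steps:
H(d) = -7 + d² + 11*d
L(n) = 3/2 + n/6 (L(n) = n/6 - 6/(-4) = n*(⅙) - 6*(-¼) = n/6 + 3/2 = 3/2 + n/6)
s = 77/2 (s = (3/2 + (⅙)*0) - (-7 + (-5)² + 11*(-5)) = (3/2 + 0) - (-7 + 25 - 55) = 3/2 - 1*(-37) = 3/2 + 37 = 77/2 ≈ 38.500)
z = 77/2 ≈ 38.500
z² = (77/2)² = 5929/4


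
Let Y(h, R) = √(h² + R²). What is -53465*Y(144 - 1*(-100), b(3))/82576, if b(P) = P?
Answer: -53465*√59545/82576 ≈ -157.99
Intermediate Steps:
Y(h, R) = √(R² + h²)
-53465*Y(144 - 1*(-100), b(3))/82576 = -53465*√(3² + (144 - 1*(-100))²)/82576 = -53465*√(9 + (144 + 100)²)/82576 = -53465*√(9 + 244²)/82576 = -53465*√(9 + 59536)/82576 = -53465*√59545/82576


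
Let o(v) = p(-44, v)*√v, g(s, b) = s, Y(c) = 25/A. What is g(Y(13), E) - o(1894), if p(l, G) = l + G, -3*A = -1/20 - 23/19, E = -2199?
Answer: 28500/479 - 1850*√1894 ≈ -80453.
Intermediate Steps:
A = 479/1140 (A = -(-1/20 - 23/19)/3 = -⅓*(-479/380) = 479/1140 ≈ 0.42018)
Y(c) = 28500/479 (Y(c) = 25/(479/1140) = 25*(1140/479) = 28500/479)
p(l, G) = G + l
o(v) = √v*(-44 + v) (o(v) = (v - 44)*√v = (-44 + v)*√v = √v*(-44 + v))
g(Y(13), E) - o(1894) = 28500/479 - √1894*(-44 + 1894) = 28500/479 - √1894*1850 = 28500/479 - 1850*√1894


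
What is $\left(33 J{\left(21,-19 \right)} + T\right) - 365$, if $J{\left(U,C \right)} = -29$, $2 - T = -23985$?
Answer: $22665$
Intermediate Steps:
$T = 23987$ ($T = 2 - -23985 = 2 + 23985 = 23987$)
$\left(33 J{\left(21,-19 \right)} + T\right) - 365 = \left(33 \left(-29\right) + 23987\right) - 365 = \left(-957 + 23987\right) - 365 = 23030 - 365 = 22665$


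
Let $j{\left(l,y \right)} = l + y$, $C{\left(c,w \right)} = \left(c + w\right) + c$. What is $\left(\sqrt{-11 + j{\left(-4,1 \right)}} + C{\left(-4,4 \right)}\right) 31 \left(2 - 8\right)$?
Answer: $744 - 186 i \sqrt{14} \approx 744.0 - 695.95 i$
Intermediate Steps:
$C{\left(c,w \right)} = w + 2 c$
$\left(\sqrt{-11 + j{\left(-4,1 \right)}} + C{\left(-4,4 \right)}\right) 31 \left(2 - 8\right) = \left(\sqrt{-11 + \left(-4 + 1\right)} + \left(4 + 2 \left(-4\right)\right)\right) 31 \left(2 - 8\right) = \left(\sqrt{-11 - 3} + \left(4 - 8\right)\right) 31 \left(2 - 8\right) = \left(\sqrt{-14} - 4\right) 31 \left(-6\right) = \left(i \sqrt{14} - 4\right) 31 \left(-6\right) = \left(-4 + i \sqrt{14}\right) 31 \left(-6\right) = \left(-124 + 31 i \sqrt{14}\right) \left(-6\right) = 744 - 186 i \sqrt{14}$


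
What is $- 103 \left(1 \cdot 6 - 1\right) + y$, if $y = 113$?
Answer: $-402$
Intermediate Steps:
$- 103 \left(1 \cdot 6 - 1\right) + y = - 103 \left(1 \cdot 6 - 1\right) + 113 = - 103 \left(6 - 1\right) + 113 = \left(-103\right) 5 + 113 = -515 + 113 = -402$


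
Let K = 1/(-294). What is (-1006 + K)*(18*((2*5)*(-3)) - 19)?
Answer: 165332635/294 ≈ 5.6236e+5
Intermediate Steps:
K = -1/294 ≈ -0.0034014
(-1006 + K)*(18*((2*5)*(-3)) - 19) = (-1006 - 1/294)*(18*((2*5)*(-3)) - 19) = -295765*(18*(10*(-3)) - 19)/294 = -295765*(18*(-30) - 19)/294 = -295765*(-540 - 19)/294 = -295765/294*(-559) = 165332635/294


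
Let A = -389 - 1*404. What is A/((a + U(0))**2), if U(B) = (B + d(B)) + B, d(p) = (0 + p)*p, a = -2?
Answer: -793/4 ≈ -198.25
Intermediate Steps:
d(p) = p**2 (d(p) = p*p = p**2)
U(B) = B**2 + 2*B (U(B) = (B + B**2) + B = B**2 + 2*B)
A = -793 (A = -389 - 404 = -793)
A/((a + U(0))**2) = -793/(-2 + 0*(2 + 0))**2 = -793/(-2 + 0*2)**2 = -793/(-2 + 0)**2 = -793/((-2)**2) = -793/4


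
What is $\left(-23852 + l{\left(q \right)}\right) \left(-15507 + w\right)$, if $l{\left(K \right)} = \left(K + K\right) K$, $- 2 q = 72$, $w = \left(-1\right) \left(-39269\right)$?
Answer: $-505180120$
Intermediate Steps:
$w = 39269$
$q = -36$ ($q = \left(- \frac{1}{2}\right) 72 = -36$)
$l{\left(K \right)} = 2 K^{2}$ ($l{\left(K \right)} = 2 K K = 2 K^{2}$)
$\left(-23852 + l{\left(q \right)}\right) \left(-15507 + w\right) = \left(-23852 + 2 \left(-36\right)^{2}\right) \left(-15507 + 39269\right) = \left(-23852 + 2 \cdot 1296\right) 23762 = \left(-23852 + 2592\right) 23762 = \left(-21260\right) 23762 = -505180120$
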